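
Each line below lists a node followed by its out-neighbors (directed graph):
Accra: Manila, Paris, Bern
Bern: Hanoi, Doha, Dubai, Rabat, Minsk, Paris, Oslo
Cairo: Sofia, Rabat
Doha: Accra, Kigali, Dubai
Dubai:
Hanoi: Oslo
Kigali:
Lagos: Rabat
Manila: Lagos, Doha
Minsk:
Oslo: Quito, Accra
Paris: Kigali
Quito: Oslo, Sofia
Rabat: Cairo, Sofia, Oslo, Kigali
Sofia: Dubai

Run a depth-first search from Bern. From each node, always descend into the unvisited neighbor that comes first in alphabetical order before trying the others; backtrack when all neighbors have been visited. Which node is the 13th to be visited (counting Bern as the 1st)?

Paris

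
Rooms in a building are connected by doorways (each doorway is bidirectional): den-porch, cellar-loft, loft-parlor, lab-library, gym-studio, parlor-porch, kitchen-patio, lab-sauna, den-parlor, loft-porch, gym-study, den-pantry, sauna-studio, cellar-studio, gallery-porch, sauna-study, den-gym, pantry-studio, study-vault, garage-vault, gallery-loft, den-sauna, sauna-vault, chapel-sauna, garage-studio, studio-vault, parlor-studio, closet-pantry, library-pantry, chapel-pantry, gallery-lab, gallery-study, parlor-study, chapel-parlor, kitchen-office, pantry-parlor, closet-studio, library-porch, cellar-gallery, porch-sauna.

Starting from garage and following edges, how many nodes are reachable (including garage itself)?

BFS from garage visits: garage, studio, vault, cellar, closet, gym, pantry, parlor, sauna, study, gallery, loft, den, chapel, library, porch, lab
Reachable nodes: 17 of 20 total.

17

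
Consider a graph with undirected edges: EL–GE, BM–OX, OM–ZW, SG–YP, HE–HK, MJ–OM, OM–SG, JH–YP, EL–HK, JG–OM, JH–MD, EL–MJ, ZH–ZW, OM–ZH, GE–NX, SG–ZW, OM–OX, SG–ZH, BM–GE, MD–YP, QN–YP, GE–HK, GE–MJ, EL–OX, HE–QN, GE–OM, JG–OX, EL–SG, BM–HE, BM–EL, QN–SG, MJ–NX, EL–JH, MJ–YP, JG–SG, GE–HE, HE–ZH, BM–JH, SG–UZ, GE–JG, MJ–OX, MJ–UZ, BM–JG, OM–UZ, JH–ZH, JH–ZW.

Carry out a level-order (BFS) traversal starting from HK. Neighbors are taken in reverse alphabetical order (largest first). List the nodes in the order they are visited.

Visit HK; enqueue HE, GE, EL → queue [HE, GE, EL]
Visit HE; enqueue ZH, QN, BM → queue [GE, EL, ZH, QN, BM]
Visit GE; enqueue OM, NX, MJ, JG → queue [EL, ZH, QN, BM, OM, NX, MJ, JG]
Visit EL; enqueue SG, OX, JH → queue [ZH, QN, BM, OM, NX, MJ, JG, SG, OX, JH]
Visit ZH; enqueue ZW → queue [QN, BM, OM, NX, MJ, JG, SG, OX, JH, ZW]
Visit QN; enqueue YP → queue [BM, OM, NX, MJ, JG, SG, OX, JH, ZW, YP]
Visit BM → queue [OM, NX, MJ, JG, SG, OX, JH, ZW, YP]
Visit OM; enqueue UZ → queue [NX, MJ, JG, SG, OX, JH, ZW, YP, UZ]
Visit NX → queue [MJ, JG, SG, OX, JH, ZW, YP, UZ]
Visit MJ → queue [JG, SG, OX, JH, ZW, YP, UZ]
Visit JG → queue [SG, OX, JH, ZW, YP, UZ]
Visit SG → queue [OX, JH, ZW, YP, UZ]
Visit OX → queue [JH, ZW, YP, UZ]
Visit JH; enqueue MD → queue [ZW, YP, UZ, MD]
Visit ZW → queue [YP, UZ, MD]
Visit YP → queue [UZ, MD]
Visit UZ → queue [MD]
Visit MD → queue []

HK → HE → GE → EL → ZH → QN → BM → OM → NX → MJ → JG → SG → OX → JH → ZW → YP → UZ → MD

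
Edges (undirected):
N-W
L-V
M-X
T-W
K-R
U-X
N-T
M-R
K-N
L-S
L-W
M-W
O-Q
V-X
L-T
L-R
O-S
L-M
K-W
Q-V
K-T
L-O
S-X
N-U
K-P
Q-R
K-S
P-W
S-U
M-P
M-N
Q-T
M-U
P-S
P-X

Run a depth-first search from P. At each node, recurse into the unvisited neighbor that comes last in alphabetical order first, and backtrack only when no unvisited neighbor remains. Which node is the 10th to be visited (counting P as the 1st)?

Visit P
P → X
X → V
V → Q
Q → T
T → W
W → N
N → U
U → S
S → O
O → L
L → R
R → M
R → K

Visit order: P, X, V, Q, T, W, N, U, S, O, L, R, M, K

O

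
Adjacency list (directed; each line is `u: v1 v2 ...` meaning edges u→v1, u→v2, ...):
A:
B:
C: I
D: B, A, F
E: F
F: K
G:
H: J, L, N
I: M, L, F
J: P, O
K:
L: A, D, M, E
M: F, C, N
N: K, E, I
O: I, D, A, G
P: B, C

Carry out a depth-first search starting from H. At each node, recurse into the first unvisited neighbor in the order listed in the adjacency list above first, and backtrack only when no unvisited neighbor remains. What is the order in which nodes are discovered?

Visit H
H → J
J → P
P → B
P → C
C → I
I → M
M → F
F → K
M → N
N → E
I → L
L → A
L → D
J → O
O → G

H → J → P → B → C → I → M → F → K → N → E → L → A → D → O → G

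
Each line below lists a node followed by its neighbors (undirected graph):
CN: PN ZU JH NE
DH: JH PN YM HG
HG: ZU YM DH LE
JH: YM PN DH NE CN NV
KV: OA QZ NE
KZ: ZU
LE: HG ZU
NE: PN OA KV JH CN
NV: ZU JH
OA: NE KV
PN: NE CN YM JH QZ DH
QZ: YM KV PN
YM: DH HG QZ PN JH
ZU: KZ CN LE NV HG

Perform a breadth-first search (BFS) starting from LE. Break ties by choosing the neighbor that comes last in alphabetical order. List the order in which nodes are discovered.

Visit LE; enqueue ZU, HG → queue [ZU, HG]
Visit ZU; enqueue NV, KZ, CN → queue [HG, NV, KZ, CN]
Visit HG; enqueue YM, DH → queue [NV, KZ, CN, YM, DH]
Visit NV; enqueue JH → queue [KZ, CN, YM, DH, JH]
Visit KZ → queue [CN, YM, DH, JH]
Visit CN; enqueue PN, NE → queue [YM, DH, JH, PN, NE]
Visit YM; enqueue QZ → queue [DH, JH, PN, NE, QZ]
Visit DH → queue [JH, PN, NE, QZ]
Visit JH → queue [PN, NE, QZ]
Visit PN → queue [NE, QZ]
Visit NE; enqueue OA, KV → queue [QZ, OA, KV]
Visit QZ → queue [OA, KV]
Visit OA → queue [KV]
Visit KV → queue []

LE, ZU, HG, NV, KZ, CN, YM, DH, JH, PN, NE, QZ, OA, KV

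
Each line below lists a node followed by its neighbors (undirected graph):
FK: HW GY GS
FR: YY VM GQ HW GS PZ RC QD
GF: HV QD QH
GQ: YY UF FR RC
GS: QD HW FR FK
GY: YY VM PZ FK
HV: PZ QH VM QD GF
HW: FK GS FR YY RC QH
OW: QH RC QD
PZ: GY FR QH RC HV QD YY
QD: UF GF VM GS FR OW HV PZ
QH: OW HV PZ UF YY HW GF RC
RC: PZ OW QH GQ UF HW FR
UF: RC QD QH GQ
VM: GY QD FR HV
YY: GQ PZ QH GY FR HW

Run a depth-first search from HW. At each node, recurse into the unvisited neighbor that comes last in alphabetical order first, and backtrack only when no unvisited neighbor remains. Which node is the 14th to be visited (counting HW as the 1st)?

FR

Visit HW
HW → YY
YY → QH
QH → UF
UF → RC
RC → PZ
PZ → QD
QD → VM
VM → HV
HV → GF
VM → GY
GY → FK
FK → GS
GS → FR
FR → GQ
QD → OW

Visit order: HW, YY, QH, UF, RC, PZ, QD, VM, HV, GF, GY, FK, GS, FR, GQ, OW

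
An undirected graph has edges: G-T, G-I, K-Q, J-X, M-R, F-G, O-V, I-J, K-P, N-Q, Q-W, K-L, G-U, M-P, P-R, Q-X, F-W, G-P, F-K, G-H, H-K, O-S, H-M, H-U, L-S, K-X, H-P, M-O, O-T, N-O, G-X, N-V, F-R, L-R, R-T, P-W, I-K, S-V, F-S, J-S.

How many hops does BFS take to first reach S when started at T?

2

Level 0: T
Level 1: G, O, R
Level 2: F, H, I, L, M, N, P, S, U, V, X
Level 3: J, K, Q, W
S first appears at level 2.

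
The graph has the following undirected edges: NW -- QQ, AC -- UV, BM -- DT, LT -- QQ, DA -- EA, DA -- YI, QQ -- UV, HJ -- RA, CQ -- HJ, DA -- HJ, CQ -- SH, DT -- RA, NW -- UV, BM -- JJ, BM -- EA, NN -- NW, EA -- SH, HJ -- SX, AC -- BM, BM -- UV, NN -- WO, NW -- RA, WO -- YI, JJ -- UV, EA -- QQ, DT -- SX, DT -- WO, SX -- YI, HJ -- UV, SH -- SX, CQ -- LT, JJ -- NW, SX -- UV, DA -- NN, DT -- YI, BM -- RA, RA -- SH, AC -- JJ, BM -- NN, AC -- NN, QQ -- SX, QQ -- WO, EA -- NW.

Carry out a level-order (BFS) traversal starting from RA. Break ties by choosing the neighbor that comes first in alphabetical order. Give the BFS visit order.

RA → BM → DT → HJ → NW → SH → AC → EA → JJ → NN → UV → SX → WO → YI → CQ → DA → QQ → LT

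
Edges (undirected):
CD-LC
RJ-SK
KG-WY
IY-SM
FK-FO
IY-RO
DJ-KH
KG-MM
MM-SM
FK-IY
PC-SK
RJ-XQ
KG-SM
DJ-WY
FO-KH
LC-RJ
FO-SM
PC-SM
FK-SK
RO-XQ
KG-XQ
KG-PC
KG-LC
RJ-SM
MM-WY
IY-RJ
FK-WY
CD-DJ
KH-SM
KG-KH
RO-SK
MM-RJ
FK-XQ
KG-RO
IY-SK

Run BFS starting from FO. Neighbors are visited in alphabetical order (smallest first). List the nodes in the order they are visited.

FO → FK → KH → SM → IY → SK → WY → XQ → DJ → KG → MM → PC → RJ → RO → CD → LC

Visit FO; enqueue FK, KH, SM → queue [FK, KH, SM]
Visit FK; enqueue IY, SK, WY, XQ → queue [KH, SM, IY, SK, WY, XQ]
Visit KH; enqueue DJ, KG → queue [SM, IY, SK, WY, XQ, DJ, KG]
Visit SM; enqueue MM, PC, RJ → queue [IY, SK, WY, XQ, DJ, KG, MM, PC, RJ]
Visit IY; enqueue RO → queue [SK, WY, XQ, DJ, KG, MM, PC, RJ, RO]
Visit SK → queue [WY, XQ, DJ, KG, MM, PC, RJ, RO]
Visit WY → queue [XQ, DJ, KG, MM, PC, RJ, RO]
Visit XQ → queue [DJ, KG, MM, PC, RJ, RO]
Visit DJ; enqueue CD → queue [KG, MM, PC, RJ, RO, CD]
Visit KG; enqueue LC → queue [MM, PC, RJ, RO, CD, LC]
Visit MM → queue [PC, RJ, RO, CD, LC]
Visit PC → queue [RJ, RO, CD, LC]
Visit RJ → queue [RO, CD, LC]
Visit RO → queue [CD, LC]
Visit CD → queue [LC]
Visit LC → queue []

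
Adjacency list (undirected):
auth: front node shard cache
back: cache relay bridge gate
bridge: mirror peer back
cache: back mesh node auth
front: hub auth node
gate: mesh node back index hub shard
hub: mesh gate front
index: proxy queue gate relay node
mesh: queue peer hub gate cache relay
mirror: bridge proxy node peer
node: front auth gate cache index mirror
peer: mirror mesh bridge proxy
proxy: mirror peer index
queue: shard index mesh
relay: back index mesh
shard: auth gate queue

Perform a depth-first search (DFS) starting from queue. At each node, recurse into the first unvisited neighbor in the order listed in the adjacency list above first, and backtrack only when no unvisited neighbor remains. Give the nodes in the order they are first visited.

Visit queue
queue → shard
shard → auth
auth → front
front → hub
hub → mesh
mesh → peer
peer → mirror
mirror → bridge
bridge → back
back → cache
cache → node
node → gate
gate → index
index → proxy
index → relay

queue shard auth front hub mesh peer mirror bridge back cache node gate index proxy relay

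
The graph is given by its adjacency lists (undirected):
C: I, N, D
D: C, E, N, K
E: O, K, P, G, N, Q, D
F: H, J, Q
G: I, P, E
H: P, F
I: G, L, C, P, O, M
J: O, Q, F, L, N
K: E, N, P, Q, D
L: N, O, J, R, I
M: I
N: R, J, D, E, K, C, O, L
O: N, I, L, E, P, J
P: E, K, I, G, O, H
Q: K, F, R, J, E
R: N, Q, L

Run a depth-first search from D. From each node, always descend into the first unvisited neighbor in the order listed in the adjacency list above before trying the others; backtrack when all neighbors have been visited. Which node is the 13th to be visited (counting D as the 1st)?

H

Visit D
D → C
C → I
I → G
G → P
P → E
E → O
O → N
N → R
R → Q
Q → K
Q → F
F → H
F → J
J → L
I → M

Visit order: D, C, I, G, P, E, O, N, R, Q, K, F, H, J, L, M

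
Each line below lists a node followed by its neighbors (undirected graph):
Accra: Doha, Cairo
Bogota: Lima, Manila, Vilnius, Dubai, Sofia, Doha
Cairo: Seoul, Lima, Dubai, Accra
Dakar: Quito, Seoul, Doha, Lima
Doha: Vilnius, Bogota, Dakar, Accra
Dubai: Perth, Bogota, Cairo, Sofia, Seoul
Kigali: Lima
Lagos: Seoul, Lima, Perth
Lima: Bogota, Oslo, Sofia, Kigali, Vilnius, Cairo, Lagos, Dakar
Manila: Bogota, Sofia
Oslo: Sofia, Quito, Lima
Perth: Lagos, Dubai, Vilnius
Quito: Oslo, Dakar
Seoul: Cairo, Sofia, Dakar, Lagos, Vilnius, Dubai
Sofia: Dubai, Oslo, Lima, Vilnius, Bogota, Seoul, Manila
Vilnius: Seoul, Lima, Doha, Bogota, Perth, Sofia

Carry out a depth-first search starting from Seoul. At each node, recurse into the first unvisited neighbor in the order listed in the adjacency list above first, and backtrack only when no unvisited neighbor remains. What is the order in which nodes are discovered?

Seoul Cairo Lima Bogota Manila Sofia Dubai Perth Lagos Vilnius Doha Dakar Quito Oslo Accra Kigali

Visit Seoul
Seoul → Cairo
Cairo → Lima
Lima → Bogota
Bogota → Manila
Manila → Sofia
Sofia → Dubai
Dubai → Perth
Perth → Lagos
Perth → Vilnius
Vilnius → Doha
Doha → Dakar
Dakar → Quito
Quito → Oslo
Doha → Accra
Lima → Kigali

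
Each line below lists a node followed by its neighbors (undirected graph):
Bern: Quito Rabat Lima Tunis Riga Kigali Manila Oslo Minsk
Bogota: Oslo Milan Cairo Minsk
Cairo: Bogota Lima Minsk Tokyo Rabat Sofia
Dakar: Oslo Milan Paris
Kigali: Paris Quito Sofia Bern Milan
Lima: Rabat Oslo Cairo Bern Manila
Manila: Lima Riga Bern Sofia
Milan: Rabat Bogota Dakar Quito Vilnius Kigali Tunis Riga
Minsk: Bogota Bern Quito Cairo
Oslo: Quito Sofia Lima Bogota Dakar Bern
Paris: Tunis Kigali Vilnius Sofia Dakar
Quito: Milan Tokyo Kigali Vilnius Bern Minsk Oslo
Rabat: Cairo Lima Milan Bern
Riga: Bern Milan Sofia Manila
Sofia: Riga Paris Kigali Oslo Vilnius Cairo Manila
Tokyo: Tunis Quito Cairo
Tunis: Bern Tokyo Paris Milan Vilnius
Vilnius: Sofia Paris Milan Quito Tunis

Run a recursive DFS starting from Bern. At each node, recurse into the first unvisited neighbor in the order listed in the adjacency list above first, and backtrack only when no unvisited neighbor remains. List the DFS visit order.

Visit Bern
Bern → Quito
Quito → Milan
Milan → Rabat
Rabat → Cairo
Cairo → Bogota
Bogota → Oslo
Oslo → Sofia
Sofia → Riga
Riga → Manila
Manila → Lima
Sofia → Paris
Paris → Tunis
Tunis → Tokyo
Tunis → Vilnius
Paris → Kigali
Paris → Dakar
Bogota → Minsk

Bern -> Quito -> Milan -> Rabat -> Cairo -> Bogota -> Oslo -> Sofia -> Riga -> Manila -> Lima -> Paris -> Tunis -> Tokyo -> Vilnius -> Kigali -> Dakar -> Minsk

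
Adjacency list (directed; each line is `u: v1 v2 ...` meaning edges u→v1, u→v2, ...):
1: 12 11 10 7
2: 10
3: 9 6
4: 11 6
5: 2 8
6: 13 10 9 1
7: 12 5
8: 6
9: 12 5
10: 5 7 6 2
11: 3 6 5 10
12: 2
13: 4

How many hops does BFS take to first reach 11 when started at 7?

Level 0: 7
Level 1: 5, 12
Level 2: 2, 8
Level 3: 6, 10
Level 4: 1, 9, 13
Level 5: 4, 11
Level 6: 3
11 first appears at level 5.

5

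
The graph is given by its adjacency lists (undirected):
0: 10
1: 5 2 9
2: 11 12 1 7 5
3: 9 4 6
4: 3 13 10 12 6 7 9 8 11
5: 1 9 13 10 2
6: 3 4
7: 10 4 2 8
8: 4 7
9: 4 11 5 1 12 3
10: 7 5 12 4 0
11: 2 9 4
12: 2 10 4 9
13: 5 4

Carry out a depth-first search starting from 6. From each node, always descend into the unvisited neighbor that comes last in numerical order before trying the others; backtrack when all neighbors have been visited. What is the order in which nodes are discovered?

Visit 6
6 → 4
4 → 13
13 → 5
5 → 10
10 → 12
12 → 9
9 → 11
11 → 2
2 → 7
7 → 8
2 → 1
9 → 3
10 → 0

6, 4, 13, 5, 10, 12, 9, 11, 2, 7, 8, 1, 3, 0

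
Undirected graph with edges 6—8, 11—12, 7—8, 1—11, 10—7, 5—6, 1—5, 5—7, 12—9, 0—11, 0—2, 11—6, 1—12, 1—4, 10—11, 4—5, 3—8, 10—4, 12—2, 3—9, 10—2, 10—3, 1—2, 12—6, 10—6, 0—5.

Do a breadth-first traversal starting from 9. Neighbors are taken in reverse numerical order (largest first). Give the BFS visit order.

Visit 9; enqueue 12, 3 → queue [12, 3]
Visit 12; enqueue 11, 6, 2, 1 → queue [3, 11, 6, 2, 1]
Visit 3; enqueue 10, 8 → queue [11, 6, 2, 1, 10, 8]
Visit 11; enqueue 0 → queue [6, 2, 1, 10, 8, 0]
Visit 6; enqueue 5 → queue [2, 1, 10, 8, 0, 5]
Visit 2 → queue [1, 10, 8, 0, 5]
Visit 1; enqueue 4 → queue [10, 8, 0, 5, 4]
Visit 10; enqueue 7 → queue [8, 0, 5, 4, 7]
Visit 8 → queue [0, 5, 4, 7]
Visit 0 → queue [5, 4, 7]
Visit 5 → queue [4, 7]
Visit 4 → queue [7]
Visit 7 → queue []

9, 12, 3, 11, 6, 2, 1, 10, 8, 0, 5, 4, 7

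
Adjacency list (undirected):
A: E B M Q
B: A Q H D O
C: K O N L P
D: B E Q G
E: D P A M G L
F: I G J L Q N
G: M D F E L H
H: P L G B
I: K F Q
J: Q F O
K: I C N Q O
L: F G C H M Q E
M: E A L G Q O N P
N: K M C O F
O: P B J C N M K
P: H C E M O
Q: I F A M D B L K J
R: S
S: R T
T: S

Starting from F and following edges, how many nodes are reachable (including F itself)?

BFS from F visits: F, I, G, J, L, Q, N, K, M, D, E, H, O, C, A, B, P
Reachable nodes: 17 of 20 total.

17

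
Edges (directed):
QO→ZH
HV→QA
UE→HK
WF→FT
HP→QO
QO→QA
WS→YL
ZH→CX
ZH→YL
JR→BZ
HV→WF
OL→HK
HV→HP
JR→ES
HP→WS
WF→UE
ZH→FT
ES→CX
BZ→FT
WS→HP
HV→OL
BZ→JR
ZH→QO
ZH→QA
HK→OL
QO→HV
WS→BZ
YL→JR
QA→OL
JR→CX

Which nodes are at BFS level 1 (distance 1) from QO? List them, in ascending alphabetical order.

HV, QA, ZH

Level 0: QO
Level 1: HV, QA, ZH
Level 2: CX, FT, HP, OL, WF, YL
Level 3: HK, JR, UE, WS
Level 4: BZ, ES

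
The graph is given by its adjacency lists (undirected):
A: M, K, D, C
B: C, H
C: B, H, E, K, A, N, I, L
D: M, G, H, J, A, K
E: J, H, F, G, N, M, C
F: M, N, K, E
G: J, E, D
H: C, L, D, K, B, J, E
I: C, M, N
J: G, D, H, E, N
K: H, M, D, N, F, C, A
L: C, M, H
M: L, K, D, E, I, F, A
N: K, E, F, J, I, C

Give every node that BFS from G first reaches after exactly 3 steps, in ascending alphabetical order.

B, I, L

Level 0: G
Level 1: D, E, J
Level 2: A, C, F, H, K, M, N
Level 3: B, I, L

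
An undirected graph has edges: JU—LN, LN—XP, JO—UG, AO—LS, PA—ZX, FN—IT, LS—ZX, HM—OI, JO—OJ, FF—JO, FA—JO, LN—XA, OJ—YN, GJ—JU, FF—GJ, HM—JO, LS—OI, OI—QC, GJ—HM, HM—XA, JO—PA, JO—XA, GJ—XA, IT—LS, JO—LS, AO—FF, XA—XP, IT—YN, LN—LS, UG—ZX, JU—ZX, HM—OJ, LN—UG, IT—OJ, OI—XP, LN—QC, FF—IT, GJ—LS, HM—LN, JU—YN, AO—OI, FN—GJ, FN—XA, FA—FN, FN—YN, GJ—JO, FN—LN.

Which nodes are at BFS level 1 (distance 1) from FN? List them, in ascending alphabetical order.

FA, GJ, IT, LN, XA, YN

Level 0: FN
Level 1: FA, GJ, IT, LN, XA, YN
Level 2: FF, HM, JO, JU, LS, OJ, QC, UG, XP
Level 3: AO, OI, PA, ZX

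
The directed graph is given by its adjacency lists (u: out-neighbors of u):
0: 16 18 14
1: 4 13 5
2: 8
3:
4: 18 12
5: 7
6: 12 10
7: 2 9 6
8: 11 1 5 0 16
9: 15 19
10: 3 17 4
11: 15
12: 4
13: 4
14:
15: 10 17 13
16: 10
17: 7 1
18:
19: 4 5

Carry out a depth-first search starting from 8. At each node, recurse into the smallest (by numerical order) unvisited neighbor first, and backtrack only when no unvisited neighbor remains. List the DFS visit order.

8, 0, 14, 16, 10, 3, 4, 12, 18, 17, 1, 5, 7, 2, 6, 9, 15, 13, 19, 11

Visit 8
8 → 0
0 → 14
0 → 16
16 → 10
10 → 3
10 → 4
4 → 12
4 → 18
10 → 17
17 → 1
1 → 5
5 → 7
7 → 2
7 → 6
7 → 9
9 → 15
15 → 13
9 → 19
8 → 11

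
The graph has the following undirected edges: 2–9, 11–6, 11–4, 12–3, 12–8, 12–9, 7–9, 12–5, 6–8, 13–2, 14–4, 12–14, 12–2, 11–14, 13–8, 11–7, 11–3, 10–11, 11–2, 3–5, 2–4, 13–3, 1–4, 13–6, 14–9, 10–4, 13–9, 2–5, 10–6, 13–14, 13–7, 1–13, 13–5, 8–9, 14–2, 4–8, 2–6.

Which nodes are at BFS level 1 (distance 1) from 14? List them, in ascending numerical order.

2, 4, 9, 11, 12, 13

Level 0: 14
Level 1: 2, 4, 9, 11, 12, 13
Level 2: 1, 3, 5, 6, 7, 8, 10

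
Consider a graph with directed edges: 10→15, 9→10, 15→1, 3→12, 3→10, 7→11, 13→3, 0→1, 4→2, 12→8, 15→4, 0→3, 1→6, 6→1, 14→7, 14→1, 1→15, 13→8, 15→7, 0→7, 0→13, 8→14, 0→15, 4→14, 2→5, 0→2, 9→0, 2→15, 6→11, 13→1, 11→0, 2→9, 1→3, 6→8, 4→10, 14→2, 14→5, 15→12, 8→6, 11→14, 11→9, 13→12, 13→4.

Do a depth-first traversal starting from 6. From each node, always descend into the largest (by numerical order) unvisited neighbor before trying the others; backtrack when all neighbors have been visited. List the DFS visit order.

6 → 11 → 14 → 7 → 5 → 2 → 15 → 12 → 8 → 4 → 10 → 1 → 3 → 9 → 0 → 13

Visit 6
6 → 11
11 → 14
14 → 7
14 → 5
14 → 2
2 → 15
15 → 12
12 → 8
15 → 4
4 → 10
15 → 1
1 → 3
2 → 9
9 → 0
0 → 13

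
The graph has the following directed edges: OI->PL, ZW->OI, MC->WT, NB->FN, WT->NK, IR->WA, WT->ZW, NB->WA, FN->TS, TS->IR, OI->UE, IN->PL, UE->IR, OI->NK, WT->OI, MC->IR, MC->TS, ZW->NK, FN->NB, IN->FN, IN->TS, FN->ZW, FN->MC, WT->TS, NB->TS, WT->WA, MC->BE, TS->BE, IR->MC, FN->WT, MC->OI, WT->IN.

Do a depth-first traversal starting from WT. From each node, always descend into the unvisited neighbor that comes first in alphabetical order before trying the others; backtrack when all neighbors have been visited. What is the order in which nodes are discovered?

Visit WT
WT → IN
IN → FN
FN → MC
MC → BE
MC → IR
IR → WA
MC → OI
OI → NK
OI → PL
OI → UE
MC → TS
FN → NB
FN → ZW

WT → IN → FN → MC → BE → IR → WA → OI → NK → PL → UE → TS → NB → ZW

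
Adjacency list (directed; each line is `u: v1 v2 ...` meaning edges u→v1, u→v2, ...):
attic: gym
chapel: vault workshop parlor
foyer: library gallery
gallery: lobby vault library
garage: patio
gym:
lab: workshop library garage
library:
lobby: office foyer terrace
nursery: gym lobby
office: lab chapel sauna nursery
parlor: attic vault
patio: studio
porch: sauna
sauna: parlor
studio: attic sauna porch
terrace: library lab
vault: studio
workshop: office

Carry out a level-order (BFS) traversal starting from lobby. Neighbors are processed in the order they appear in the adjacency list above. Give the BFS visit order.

Visit lobby; enqueue office, foyer, terrace → queue [office, foyer, terrace]
Visit office; enqueue lab, chapel, sauna, nursery → queue [foyer, terrace, lab, chapel, sauna, nursery]
Visit foyer; enqueue library, gallery → queue [terrace, lab, chapel, sauna, nursery, library, gallery]
Visit terrace → queue [lab, chapel, sauna, nursery, library, gallery]
Visit lab; enqueue workshop, garage → queue [chapel, sauna, nursery, library, gallery, workshop, garage]
Visit chapel; enqueue vault, parlor → queue [sauna, nursery, library, gallery, workshop, garage, vault, parlor]
Visit sauna → queue [nursery, library, gallery, workshop, garage, vault, parlor]
Visit nursery; enqueue gym → queue [library, gallery, workshop, garage, vault, parlor, gym]
Visit library → queue [gallery, workshop, garage, vault, parlor, gym]
Visit gallery → queue [workshop, garage, vault, parlor, gym]
Visit workshop → queue [garage, vault, parlor, gym]
Visit garage; enqueue patio → queue [vault, parlor, gym, patio]
Visit vault; enqueue studio → queue [parlor, gym, patio, studio]
Visit parlor; enqueue attic → queue [gym, patio, studio, attic]
Visit gym → queue [patio, studio, attic]
Visit patio → queue [studio, attic]
Visit studio; enqueue porch → queue [attic, porch]
Visit attic → queue [porch]
Visit porch → queue []

lobby office foyer terrace lab chapel sauna nursery library gallery workshop garage vault parlor gym patio studio attic porch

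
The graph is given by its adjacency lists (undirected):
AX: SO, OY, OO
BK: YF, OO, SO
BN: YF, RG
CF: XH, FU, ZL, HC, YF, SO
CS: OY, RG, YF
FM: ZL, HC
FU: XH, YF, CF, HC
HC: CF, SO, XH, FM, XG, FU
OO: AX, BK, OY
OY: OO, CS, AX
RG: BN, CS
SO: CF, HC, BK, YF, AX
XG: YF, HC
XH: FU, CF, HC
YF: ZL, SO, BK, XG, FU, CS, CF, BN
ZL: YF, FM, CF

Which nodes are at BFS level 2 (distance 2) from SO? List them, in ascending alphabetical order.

BN, CS, FM, FU, OO, OY, XG, XH, ZL

Level 0: SO
Level 1: AX, BK, CF, HC, YF
Level 2: BN, CS, FM, FU, OO, OY, XG, XH, ZL
Level 3: RG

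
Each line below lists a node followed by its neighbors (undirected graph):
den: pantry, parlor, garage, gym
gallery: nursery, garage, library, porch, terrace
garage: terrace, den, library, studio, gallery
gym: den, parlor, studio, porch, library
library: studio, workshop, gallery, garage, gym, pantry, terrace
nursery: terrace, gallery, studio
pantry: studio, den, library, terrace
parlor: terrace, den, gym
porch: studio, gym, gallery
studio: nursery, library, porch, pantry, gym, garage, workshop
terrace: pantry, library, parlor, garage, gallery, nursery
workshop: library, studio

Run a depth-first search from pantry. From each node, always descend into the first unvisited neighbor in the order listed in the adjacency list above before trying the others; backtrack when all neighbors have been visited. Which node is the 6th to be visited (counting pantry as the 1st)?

workshop

Visit pantry
pantry → studio
studio → nursery
nursery → terrace
terrace → library
library → workshop
library → gallery
gallery → garage
garage → den
den → parlor
parlor → gym
gym → porch

Visit order: pantry, studio, nursery, terrace, library, workshop, gallery, garage, den, parlor, gym, porch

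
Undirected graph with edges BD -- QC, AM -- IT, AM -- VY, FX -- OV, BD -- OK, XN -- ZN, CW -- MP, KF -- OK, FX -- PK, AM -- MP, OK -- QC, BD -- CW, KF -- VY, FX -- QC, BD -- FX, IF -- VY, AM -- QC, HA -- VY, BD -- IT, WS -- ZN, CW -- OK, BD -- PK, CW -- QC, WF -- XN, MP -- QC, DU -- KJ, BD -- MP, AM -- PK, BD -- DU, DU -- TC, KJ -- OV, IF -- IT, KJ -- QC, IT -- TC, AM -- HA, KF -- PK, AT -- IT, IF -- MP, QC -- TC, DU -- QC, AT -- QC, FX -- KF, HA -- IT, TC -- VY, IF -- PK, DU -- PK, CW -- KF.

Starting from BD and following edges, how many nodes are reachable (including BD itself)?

BFS from BD visits: BD, CW, DU, FX, IT, MP, OK, PK, QC, KF, KJ, TC, OV, AM, AT, HA, IF, VY
Reachable nodes: 18 of 22 total.

18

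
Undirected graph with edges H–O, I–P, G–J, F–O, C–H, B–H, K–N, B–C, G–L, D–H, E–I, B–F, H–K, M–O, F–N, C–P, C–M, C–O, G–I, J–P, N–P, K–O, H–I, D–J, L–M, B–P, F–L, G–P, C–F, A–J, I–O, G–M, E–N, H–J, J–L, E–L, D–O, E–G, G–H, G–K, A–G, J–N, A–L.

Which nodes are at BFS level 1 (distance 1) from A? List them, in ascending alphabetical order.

Level 0: A
Level 1: G, J, L
Level 2: D, E, F, H, I, K, M, N, P
Level 3: B, C, O

G, J, L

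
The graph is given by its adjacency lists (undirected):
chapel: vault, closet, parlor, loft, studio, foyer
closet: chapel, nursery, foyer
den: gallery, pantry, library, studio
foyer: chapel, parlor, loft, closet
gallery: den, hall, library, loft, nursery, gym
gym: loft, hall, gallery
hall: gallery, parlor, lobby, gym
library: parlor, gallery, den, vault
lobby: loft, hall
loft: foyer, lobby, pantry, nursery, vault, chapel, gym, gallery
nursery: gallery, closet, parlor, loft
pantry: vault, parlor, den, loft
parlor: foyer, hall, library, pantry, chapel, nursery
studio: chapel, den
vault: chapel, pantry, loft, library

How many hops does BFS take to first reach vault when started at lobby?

2

Level 0: lobby
Level 1: hall, loft
Level 2: chapel, foyer, gallery, gym, nursery, pantry, parlor, vault
Level 3: closet, den, library, studio
vault first appears at level 2.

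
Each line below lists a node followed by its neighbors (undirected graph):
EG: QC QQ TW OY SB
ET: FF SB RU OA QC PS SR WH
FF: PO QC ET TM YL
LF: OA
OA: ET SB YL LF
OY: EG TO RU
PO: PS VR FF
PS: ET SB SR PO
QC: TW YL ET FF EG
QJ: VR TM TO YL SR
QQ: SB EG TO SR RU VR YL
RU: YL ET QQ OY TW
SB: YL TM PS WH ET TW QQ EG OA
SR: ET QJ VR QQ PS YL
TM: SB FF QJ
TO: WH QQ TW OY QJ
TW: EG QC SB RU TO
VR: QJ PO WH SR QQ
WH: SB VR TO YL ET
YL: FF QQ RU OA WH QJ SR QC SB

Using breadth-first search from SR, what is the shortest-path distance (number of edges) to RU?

2

Level 0: SR
Level 1: ET, PS, QJ, QQ, VR, YL
Level 2: EG, FF, OA, PO, QC, RU, SB, TM, TO, WH
Level 3: LF, OY, TW
RU first appears at level 2.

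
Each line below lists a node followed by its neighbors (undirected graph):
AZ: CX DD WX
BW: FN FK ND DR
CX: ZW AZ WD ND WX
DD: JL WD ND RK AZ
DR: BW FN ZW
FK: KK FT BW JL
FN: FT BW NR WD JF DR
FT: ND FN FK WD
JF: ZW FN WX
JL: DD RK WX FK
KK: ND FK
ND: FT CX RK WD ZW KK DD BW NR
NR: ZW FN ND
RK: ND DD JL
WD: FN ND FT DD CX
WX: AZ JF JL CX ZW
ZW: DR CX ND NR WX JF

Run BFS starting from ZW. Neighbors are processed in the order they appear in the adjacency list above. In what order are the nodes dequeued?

ZW, DR, CX, ND, NR, WX, JF, BW, FN, AZ, WD, FT, RK, KK, DD, JL, FK

Visit ZW; enqueue DR, CX, ND, NR, WX, JF → queue [DR, CX, ND, NR, WX, JF]
Visit DR; enqueue BW, FN → queue [CX, ND, NR, WX, JF, BW, FN]
Visit CX; enqueue AZ, WD → queue [ND, NR, WX, JF, BW, FN, AZ, WD]
Visit ND; enqueue FT, RK, KK, DD → queue [NR, WX, JF, BW, FN, AZ, WD, FT, RK, KK, DD]
Visit NR → queue [WX, JF, BW, FN, AZ, WD, FT, RK, KK, DD]
Visit WX; enqueue JL → queue [JF, BW, FN, AZ, WD, FT, RK, KK, DD, JL]
Visit JF → queue [BW, FN, AZ, WD, FT, RK, KK, DD, JL]
Visit BW; enqueue FK → queue [FN, AZ, WD, FT, RK, KK, DD, JL, FK]
Visit FN → queue [AZ, WD, FT, RK, KK, DD, JL, FK]
Visit AZ → queue [WD, FT, RK, KK, DD, JL, FK]
Visit WD → queue [FT, RK, KK, DD, JL, FK]
Visit FT → queue [RK, KK, DD, JL, FK]
Visit RK → queue [KK, DD, JL, FK]
Visit KK → queue [DD, JL, FK]
Visit DD → queue [JL, FK]
Visit JL → queue [FK]
Visit FK → queue []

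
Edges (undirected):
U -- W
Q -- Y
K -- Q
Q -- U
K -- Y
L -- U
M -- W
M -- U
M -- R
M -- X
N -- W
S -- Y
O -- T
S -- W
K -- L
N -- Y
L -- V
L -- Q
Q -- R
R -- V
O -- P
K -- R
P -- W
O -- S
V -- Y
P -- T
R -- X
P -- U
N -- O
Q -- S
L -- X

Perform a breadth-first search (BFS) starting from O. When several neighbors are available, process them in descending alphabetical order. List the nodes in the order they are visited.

Visit O; enqueue T, S, P, N → queue [T, S, P, N]
Visit T → queue [S, P, N]
Visit S; enqueue Y, W, Q → queue [P, N, Y, W, Q]
Visit P; enqueue U → queue [N, Y, W, Q, U]
Visit N → queue [Y, W, Q, U]
Visit Y; enqueue V, K → queue [W, Q, U, V, K]
Visit W; enqueue M → queue [Q, U, V, K, M]
Visit Q; enqueue R, L → queue [U, V, K, M, R, L]
Visit U → queue [V, K, M, R, L]
Visit V → queue [K, M, R, L]
Visit K → queue [M, R, L]
Visit M; enqueue X → queue [R, L, X]
Visit R → queue [L, X]
Visit L → queue [X]
Visit X → queue []

O, T, S, P, N, Y, W, Q, U, V, K, M, R, L, X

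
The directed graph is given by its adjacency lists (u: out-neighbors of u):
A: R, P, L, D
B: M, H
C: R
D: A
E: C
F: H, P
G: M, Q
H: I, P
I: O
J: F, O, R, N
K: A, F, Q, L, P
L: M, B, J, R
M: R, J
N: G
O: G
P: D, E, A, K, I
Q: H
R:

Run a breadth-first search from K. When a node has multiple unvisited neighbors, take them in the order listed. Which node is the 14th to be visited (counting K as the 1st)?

Visit K; enqueue A, F, Q, L, P → queue [A, F, Q, L, P]
Visit A; enqueue R, D → queue [F, Q, L, P, R, D]
Visit F; enqueue H → queue [Q, L, P, R, D, H]
Visit Q → queue [L, P, R, D, H]
Visit L; enqueue M, B, J → queue [P, R, D, H, M, B, J]
Visit P; enqueue E, I → queue [R, D, H, M, B, J, E, I]
Visit R → queue [D, H, M, B, J, E, I]
Visit D → queue [H, M, B, J, E, I]
Visit H → queue [M, B, J, E, I]
Visit M → queue [B, J, E, I]
Visit B → queue [J, E, I]
Visit J; enqueue O, N → queue [E, I, O, N]
Visit E; enqueue C → queue [I, O, N, C]
Visit I → queue [O, N, C]
Visit O; enqueue G → queue [N, C, G]
Visit N → queue [C, G]
Visit C → queue [G]
Visit G → queue []

Visit order: K, A, F, Q, L, P, R, D, H, M, B, J, E, I, O, N, C, G

I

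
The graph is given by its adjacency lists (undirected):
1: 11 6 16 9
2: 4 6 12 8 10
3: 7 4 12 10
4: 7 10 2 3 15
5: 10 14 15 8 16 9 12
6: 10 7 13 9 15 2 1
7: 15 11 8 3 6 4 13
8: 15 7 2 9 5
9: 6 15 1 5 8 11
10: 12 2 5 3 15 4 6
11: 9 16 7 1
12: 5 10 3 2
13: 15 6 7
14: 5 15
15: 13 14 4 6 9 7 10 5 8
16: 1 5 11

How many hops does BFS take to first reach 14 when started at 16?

2

Level 0: 16
Level 1: 1, 5, 11
Level 2: 6, 7, 8, 9, 10, 12, 14, 15
Level 3: 2, 3, 4, 13
14 first appears at level 2.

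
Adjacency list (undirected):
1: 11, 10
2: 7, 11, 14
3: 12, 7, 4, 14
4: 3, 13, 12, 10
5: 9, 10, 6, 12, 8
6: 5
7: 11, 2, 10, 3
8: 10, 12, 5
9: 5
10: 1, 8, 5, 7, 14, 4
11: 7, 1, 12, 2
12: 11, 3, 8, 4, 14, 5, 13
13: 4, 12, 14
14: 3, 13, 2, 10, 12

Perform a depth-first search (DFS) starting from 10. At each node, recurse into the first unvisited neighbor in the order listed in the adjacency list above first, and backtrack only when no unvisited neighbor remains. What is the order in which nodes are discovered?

Visit 10
10 → 1
1 → 11
11 → 7
7 → 2
2 → 14
14 → 3
3 → 12
12 → 8
8 → 5
5 → 9
5 → 6
12 → 4
4 → 13

10, 1, 11, 7, 2, 14, 3, 12, 8, 5, 9, 6, 4, 13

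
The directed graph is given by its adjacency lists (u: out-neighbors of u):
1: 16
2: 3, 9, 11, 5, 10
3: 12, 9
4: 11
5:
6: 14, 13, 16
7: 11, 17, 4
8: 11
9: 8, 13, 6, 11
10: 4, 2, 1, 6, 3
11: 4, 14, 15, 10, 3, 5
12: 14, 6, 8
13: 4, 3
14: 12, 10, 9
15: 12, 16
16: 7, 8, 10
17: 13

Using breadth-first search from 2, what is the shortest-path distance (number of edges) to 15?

2

Level 0: 2
Level 1: 3, 5, 9, 10, 11
Level 2: 1, 4, 6, 8, 12, 13, 14, 15
Level 3: 16
Level 4: 7
Level 5: 17
15 first appears at level 2.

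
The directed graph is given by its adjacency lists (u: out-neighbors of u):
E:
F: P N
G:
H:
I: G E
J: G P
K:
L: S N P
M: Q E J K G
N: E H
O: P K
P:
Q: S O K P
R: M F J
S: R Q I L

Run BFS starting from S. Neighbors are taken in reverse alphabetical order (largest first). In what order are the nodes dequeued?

S, R, Q, L, I, M, J, F, P, O, K, N, G, E, H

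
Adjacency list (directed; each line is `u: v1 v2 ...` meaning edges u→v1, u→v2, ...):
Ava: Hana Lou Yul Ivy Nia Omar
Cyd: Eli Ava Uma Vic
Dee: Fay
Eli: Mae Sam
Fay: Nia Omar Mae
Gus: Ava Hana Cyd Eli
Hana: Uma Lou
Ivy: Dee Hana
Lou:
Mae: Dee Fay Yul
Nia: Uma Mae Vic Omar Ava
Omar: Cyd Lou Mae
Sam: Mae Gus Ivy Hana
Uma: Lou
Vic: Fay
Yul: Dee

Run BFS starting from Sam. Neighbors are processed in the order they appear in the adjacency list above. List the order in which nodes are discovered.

Visit Sam; enqueue Mae, Gus, Ivy, Hana → queue [Mae, Gus, Ivy, Hana]
Visit Mae; enqueue Dee, Fay, Yul → queue [Gus, Ivy, Hana, Dee, Fay, Yul]
Visit Gus; enqueue Ava, Cyd, Eli → queue [Ivy, Hana, Dee, Fay, Yul, Ava, Cyd, Eli]
Visit Ivy → queue [Hana, Dee, Fay, Yul, Ava, Cyd, Eli]
Visit Hana; enqueue Uma, Lou → queue [Dee, Fay, Yul, Ava, Cyd, Eli, Uma, Lou]
Visit Dee → queue [Fay, Yul, Ava, Cyd, Eli, Uma, Lou]
Visit Fay; enqueue Nia, Omar → queue [Yul, Ava, Cyd, Eli, Uma, Lou, Nia, Omar]
Visit Yul → queue [Ava, Cyd, Eli, Uma, Lou, Nia, Omar]
Visit Ava → queue [Cyd, Eli, Uma, Lou, Nia, Omar]
Visit Cyd; enqueue Vic → queue [Eli, Uma, Lou, Nia, Omar, Vic]
Visit Eli → queue [Uma, Lou, Nia, Omar, Vic]
Visit Uma → queue [Lou, Nia, Omar, Vic]
Visit Lou → queue [Nia, Omar, Vic]
Visit Nia → queue [Omar, Vic]
Visit Omar → queue [Vic]
Visit Vic → queue []

Sam, Mae, Gus, Ivy, Hana, Dee, Fay, Yul, Ava, Cyd, Eli, Uma, Lou, Nia, Omar, Vic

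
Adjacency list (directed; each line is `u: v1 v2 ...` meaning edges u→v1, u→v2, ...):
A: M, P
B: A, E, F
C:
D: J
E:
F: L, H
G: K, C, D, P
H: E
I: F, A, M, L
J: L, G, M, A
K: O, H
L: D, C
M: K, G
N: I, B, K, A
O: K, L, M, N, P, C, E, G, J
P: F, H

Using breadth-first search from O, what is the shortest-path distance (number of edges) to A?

2

Level 0: O
Level 1: C, E, G, J, K, L, M, N, P
Level 2: A, B, D, F, H, I
A first appears at level 2.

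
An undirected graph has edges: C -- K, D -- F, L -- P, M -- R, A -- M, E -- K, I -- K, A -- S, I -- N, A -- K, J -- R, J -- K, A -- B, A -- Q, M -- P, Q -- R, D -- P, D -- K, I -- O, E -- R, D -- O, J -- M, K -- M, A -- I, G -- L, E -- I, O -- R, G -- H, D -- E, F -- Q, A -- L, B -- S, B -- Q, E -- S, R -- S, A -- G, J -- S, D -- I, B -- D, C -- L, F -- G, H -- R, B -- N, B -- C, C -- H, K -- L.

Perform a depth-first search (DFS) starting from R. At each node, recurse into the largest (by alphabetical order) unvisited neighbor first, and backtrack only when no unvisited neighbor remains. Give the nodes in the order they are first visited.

Visit R
R → S
S → J
J → M
M → P
P → L
L → K
K → I
I → O
O → D
D → F
F → Q
Q → B
B → N
B → C
C → H
H → G
G → A
D → E

R -> S -> J -> M -> P -> L -> K -> I -> O -> D -> F -> Q -> B -> N -> C -> H -> G -> A -> E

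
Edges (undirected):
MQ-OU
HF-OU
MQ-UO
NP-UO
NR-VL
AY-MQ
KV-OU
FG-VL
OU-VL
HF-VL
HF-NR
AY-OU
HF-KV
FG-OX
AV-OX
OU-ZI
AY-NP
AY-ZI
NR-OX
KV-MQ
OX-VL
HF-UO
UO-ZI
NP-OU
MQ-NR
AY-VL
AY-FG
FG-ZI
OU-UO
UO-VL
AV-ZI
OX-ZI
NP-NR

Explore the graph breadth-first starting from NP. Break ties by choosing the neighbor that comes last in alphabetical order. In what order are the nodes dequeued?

NP UO OU NR AY ZI VL MQ HF KV OX FG AV

Visit NP; enqueue UO, OU, NR, AY → queue [UO, OU, NR, AY]
Visit UO; enqueue ZI, VL, MQ, HF → queue [OU, NR, AY, ZI, VL, MQ, HF]
Visit OU; enqueue KV → queue [NR, AY, ZI, VL, MQ, HF, KV]
Visit NR; enqueue OX → queue [AY, ZI, VL, MQ, HF, KV, OX]
Visit AY; enqueue FG → queue [ZI, VL, MQ, HF, KV, OX, FG]
Visit ZI; enqueue AV → queue [VL, MQ, HF, KV, OX, FG, AV]
Visit VL → queue [MQ, HF, KV, OX, FG, AV]
Visit MQ → queue [HF, KV, OX, FG, AV]
Visit HF → queue [KV, OX, FG, AV]
Visit KV → queue [OX, FG, AV]
Visit OX → queue [FG, AV]
Visit FG → queue [AV]
Visit AV → queue []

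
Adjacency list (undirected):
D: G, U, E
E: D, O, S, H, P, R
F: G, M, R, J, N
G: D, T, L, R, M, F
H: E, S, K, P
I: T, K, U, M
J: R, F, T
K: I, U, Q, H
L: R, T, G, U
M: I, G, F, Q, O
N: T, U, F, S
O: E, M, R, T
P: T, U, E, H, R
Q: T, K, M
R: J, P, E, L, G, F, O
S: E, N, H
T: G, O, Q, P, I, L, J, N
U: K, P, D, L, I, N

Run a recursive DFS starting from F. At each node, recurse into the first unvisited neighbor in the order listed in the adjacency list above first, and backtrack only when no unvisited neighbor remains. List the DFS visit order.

Visit F
F → G
G → D
D → U
U → K
K → I
I → T
T → O
O → E
E → S
S → N
S → H
H → P
P → R
R → J
R → L
O → M
M → Q

F G D U K I T O E S N H P R J L M Q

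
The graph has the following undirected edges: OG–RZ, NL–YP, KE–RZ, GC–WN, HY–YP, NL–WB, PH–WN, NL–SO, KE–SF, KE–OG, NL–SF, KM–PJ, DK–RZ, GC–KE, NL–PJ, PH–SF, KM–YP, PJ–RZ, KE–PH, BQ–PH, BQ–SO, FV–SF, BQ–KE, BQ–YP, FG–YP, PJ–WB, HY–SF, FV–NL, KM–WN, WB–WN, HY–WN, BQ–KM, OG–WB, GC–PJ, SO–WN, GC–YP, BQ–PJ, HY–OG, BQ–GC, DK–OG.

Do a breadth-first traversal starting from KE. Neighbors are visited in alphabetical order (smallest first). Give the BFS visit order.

Visit KE; enqueue BQ, GC, OG, PH, RZ, SF → queue [BQ, GC, OG, PH, RZ, SF]
Visit BQ; enqueue KM, PJ, SO, YP → queue [GC, OG, PH, RZ, SF, KM, PJ, SO, YP]
Visit GC; enqueue WN → queue [OG, PH, RZ, SF, KM, PJ, SO, YP, WN]
Visit OG; enqueue DK, HY, WB → queue [PH, RZ, SF, KM, PJ, SO, YP, WN, DK, HY, WB]
Visit PH → queue [RZ, SF, KM, PJ, SO, YP, WN, DK, HY, WB]
Visit RZ → queue [SF, KM, PJ, SO, YP, WN, DK, HY, WB]
Visit SF; enqueue FV, NL → queue [KM, PJ, SO, YP, WN, DK, HY, WB, FV, NL]
Visit KM → queue [PJ, SO, YP, WN, DK, HY, WB, FV, NL]
Visit PJ → queue [SO, YP, WN, DK, HY, WB, FV, NL]
Visit SO → queue [YP, WN, DK, HY, WB, FV, NL]
Visit YP; enqueue FG → queue [WN, DK, HY, WB, FV, NL, FG]
Visit WN → queue [DK, HY, WB, FV, NL, FG]
Visit DK → queue [HY, WB, FV, NL, FG]
Visit HY → queue [WB, FV, NL, FG]
Visit WB → queue [FV, NL, FG]
Visit FV → queue [NL, FG]
Visit NL → queue [FG]
Visit FG → queue []

KE, BQ, GC, OG, PH, RZ, SF, KM, PJ, SO, YP, WN, DK, HY, WB, FV, NL, FG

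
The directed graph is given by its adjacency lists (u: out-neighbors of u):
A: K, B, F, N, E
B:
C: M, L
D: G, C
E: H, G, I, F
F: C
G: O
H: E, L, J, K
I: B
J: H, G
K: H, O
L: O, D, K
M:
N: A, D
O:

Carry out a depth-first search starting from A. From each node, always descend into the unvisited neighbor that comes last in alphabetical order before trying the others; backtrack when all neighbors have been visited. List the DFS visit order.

A N D G O C M L K H J E I B F

Visit A
A → N
N → D
D → G
G → O
D → C
C → M
C → L
L → K
K → H
H → J
H → E
E → I
I → B
E → F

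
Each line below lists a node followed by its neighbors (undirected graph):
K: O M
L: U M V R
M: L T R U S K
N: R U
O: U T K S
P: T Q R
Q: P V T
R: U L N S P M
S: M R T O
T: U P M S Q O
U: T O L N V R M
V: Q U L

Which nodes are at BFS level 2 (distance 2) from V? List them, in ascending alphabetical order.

M, N, O, P, R, T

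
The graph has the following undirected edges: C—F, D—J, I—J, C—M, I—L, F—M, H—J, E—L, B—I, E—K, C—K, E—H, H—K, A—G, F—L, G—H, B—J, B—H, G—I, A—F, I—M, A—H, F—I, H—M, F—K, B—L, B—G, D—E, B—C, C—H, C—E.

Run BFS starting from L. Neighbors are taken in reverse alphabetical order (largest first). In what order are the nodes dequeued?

Visit L; enqueue I, F, E, B → queue [I, F, E, B]
Visit I; enqueue M, J, G → queue [F, E, B, M, J, G]
Visit F; enqueue K, C, A → queue [E, B, M, J, G, K, C, A]
Visit E; enqueue H, D → queue [B, M, J, G, K, C, A, H, D]
Visit B → queue [M, J, G, K, C, A, H, D]
Visit M → queue [J, G, K, C, A, H, D]
Visit J → queue [G, K, C, A, H, D]
Visit G → queue [K, C, A, H, D]
Visit K → queue [C, A, H, D]
Visit C → queue [A, H, D]
Visit A → queue [H, D]
Visit H → queue [D]
Visit D → queue []

L, I, F, E, B, M, J, G, K, C, A, H, D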